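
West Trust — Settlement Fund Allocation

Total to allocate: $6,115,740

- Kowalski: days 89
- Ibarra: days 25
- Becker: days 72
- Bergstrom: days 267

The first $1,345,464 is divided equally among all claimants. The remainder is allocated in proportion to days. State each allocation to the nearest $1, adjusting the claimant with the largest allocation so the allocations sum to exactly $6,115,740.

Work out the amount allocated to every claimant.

Kowalski: $1,273,573 | Ibarra: $599,626 | Becker: $1,094,556 | Bergstrom: $3,147,985

$1,345,464 shared equally gives $336,366 per claimant.
Remainder $4,770,276 by days (total 453): Kowalski 937,206.54 → $937,207; Ibarra 263,260.26 → $263,260; Becker 758,189.56 → $758,190; Bergstrom 2,811,619.63 → $2,811,620.
Rounding difference −$1 on remainder applied to Bergstrom.
Totals: Kowalski $336,366 + $937,207 = $1,273,573; Ibarra $336,366 + $263,260 = $599,626; Becker $336,366 + $758,190 = $1,094,556; Bergstrom $336,366 + $2,811,619 = $3,147,985.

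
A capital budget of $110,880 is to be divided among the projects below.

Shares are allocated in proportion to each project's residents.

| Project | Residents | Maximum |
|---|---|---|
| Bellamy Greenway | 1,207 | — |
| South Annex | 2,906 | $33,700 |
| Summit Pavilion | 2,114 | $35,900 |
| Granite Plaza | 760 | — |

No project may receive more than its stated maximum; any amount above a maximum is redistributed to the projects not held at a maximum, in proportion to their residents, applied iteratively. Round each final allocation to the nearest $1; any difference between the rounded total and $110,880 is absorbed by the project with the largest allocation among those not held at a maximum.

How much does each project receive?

Bellamy Greenway: $25,330; South Annex: $33,700; Summit Pavilion: $35,900; Granite Plaza: $15,950

Residents total: 6,987.
Proportional shares (ignoring caps): Bellamy Greenway 19,154.45; South Annex 46,116.69; Summit Pavilion 33,548.06; Granite Plaza 12,060.80.
Cap binds for South Annex ($33,700); balance $77,180 reallocated over remaining residents 4,081.
Cap binds for Summit Pavilion ($35,900); balance $41,280 reallocated over remaining residents 1,967.
Remaining shares: Bellamy Greenway 25,330.43 → $25,330; Granite Plaza 15,949.57 → $15,950.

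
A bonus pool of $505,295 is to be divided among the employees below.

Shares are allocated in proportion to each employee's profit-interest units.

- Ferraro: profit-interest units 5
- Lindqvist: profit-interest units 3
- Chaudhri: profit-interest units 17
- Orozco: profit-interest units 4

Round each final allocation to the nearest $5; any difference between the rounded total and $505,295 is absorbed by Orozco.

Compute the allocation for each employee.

Profit-interest units total: 29.
Pro-rata amounts: Ferraro 5/29 × $505,295 = 87,119.83; Lindqvist 3/29 × $505,295 = 52,271.90; Chaudhri 17/29 × $505,295 = 296,207.41; Orozco 4/29 × $505,295 = 69,695.86.
After rounding ($5): Ferraro $87,120; Lindqvist $52,270; Chaudhri $296,205; Orozco $69,695. Sum = $505,290.
Difference $505,295 − $505,290 = +$5 applied to Orozco: Orozco becomes $69,700.

Ferraro: $87,120; Lindqvist: $52,270; Chaudhri: $296,205; Orozco: $69,700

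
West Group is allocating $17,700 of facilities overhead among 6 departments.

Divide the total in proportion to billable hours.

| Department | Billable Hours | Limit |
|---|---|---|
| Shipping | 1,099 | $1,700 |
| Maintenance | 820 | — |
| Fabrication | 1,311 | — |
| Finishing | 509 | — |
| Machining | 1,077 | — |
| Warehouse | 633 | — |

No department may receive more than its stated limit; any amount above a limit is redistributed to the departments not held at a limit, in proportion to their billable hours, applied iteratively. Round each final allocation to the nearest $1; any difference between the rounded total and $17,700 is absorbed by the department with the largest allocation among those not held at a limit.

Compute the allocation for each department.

Sum of billable hours: 5,449.
Proportional shares (ignoring caps): Shipping 3,569.88; Maintenance 2,663.61; Fabrication 4,258.52; Finishing 1,653.39; Machining 3,498.42; Warehouse 2,056.18.
Cap binds for Shipping ($1,700); residual $16,000 reallocated over remaining billable hours 4,350.
Remaining shares: Maintenance 3,016.09 → $3,016; Fabrication 4,822.07 → $4,822; Finishing 1,872.18 → $1,872; Machining 3,961.38 → $3,961; Warehouse 2,328.28 → $2,328.
Rounding difference +$1 applied to Fabrication → $4,823.

Shipping: $1,700 · Maintenance: $3,016 · Fabrication: $4,823 · Finishing: $1,872 · Machining: $3,961 · Warehouse: $2,328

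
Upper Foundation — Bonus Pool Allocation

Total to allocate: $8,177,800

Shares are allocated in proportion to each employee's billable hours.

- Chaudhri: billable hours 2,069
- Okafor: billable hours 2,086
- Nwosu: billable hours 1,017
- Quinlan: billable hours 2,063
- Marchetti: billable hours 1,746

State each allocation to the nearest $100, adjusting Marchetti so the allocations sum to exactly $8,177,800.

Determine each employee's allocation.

Chaudhri: $1,884,000 | Okafor: $1,899,400 | Nwosu: $926,000 | Quinlan: $1,878,500 | Marchetti: $1,589,900

Billable hours total: 8,981.
Unrounded shares: Chaudhri 2,069/8,981 × $8,177,800 = 1,883,962.61; Okafor 2,086/8,981 × $8,177,800 = 1,899,442.24; Nwosu 1,017/8,981 × $8,177,800 = 926,046.39; Quinlan 2,063/8,981 × $8,177,800 = 1,878,499.21; Marchetti 1,746/8,981 × $8,177,800 = 1,589,849.55.
At nearest $100: Chaudhri $1,884,000; Okafor $1,899,400; Nwosu $926,000; Quinlan $1,878,500; Marchetti $1,589,800. Sum = $8,177,700.
Difference $8,177,800 − $8,177,700 = +$100 applied to Marchetti: Marchetti becomes $1,589,900.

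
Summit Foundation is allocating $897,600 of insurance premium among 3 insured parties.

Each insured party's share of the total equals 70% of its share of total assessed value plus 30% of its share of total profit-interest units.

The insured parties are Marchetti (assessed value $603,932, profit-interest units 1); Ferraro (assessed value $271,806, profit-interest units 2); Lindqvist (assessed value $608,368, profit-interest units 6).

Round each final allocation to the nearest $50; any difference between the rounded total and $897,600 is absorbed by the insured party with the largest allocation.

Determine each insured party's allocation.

Marchetti: $285,600 · Ferraro: $174,900 · Lindqvist: $437,100

Assessed value total 1,484,106; profit-interest units total 9.
Composite weights (70% assessed value + 30% profit-interest units): Marchetti 0.3182; Ferraro 0.1949; Lindqvist 0.4869.
Pro-rata amounts: Marchetti 285,604.27; Ferraro 174,913.42; Lindqvist 437,082.32.
At nearest $50: Marchetti $285,600; Ferraro $174,900; Lindqvist $437,100. Sum = $897,600.
Sum already equals the total — no adjustment.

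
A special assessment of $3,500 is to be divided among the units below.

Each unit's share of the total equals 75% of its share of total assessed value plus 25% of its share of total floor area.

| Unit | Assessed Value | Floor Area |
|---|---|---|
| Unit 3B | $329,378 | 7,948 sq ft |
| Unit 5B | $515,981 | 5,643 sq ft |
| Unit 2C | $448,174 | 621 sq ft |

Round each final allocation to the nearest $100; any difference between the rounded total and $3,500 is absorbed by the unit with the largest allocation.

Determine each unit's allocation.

Unit 3B: $1,200; Unit 5B: $1,400; Unit 2C: $900

Totals — assessed value 1,293,533, floor area 14,212.
Composite weights (75% assessed value + 25% floor area): Unit 3B 0.3308; Unit 5B 0.3984; Unit 2C 0.2708.
Unrounded shares: Unit 3B 1,157.76; Unit 5B 1,394.52; Unit 2C 947.72.
After rounding ($100): Unit 3B $1,200; Unit 5B $1,400; Unit 2C $900. Sum = $3,500.
No rounding difference to absorb.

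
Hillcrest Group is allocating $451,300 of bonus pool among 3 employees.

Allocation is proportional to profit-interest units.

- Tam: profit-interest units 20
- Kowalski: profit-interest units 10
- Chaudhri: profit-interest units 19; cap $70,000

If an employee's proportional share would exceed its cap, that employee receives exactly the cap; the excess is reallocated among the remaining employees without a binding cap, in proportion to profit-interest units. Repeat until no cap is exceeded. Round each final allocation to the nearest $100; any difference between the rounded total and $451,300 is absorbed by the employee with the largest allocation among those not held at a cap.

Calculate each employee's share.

Tam: $254,200; Kowalski: $127,100; Chaudhri: $70,000

Sum of profit-interest units: 49.
Proportional shares (ignoring caps): Tam 184,204.08; Kowalski 92,102.04; Chaudhri 174,993.88.
Cap binds for Chaudhri ($70,000); remaining pool $381,300 reallocated over remaining profit-interest units 30.
Redistributed shares: Tam 254,200.00 → $254,200; Kowalski 127,100.00 → $127,100.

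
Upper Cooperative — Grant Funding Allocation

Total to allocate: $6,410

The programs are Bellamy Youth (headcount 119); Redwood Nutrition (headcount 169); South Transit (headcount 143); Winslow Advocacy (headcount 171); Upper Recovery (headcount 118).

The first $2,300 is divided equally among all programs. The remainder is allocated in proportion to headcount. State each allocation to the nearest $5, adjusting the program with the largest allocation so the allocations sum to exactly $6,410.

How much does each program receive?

First tranche $2,300 split equally: $460 each.
Remainder $4,110 by headcount (total 720): Bellamy Youth 679.29 → $680; Redwood Nutrition 964.71 → $965; South Transit 816.29 → $815; Winslow Advocacy 976.12 → $975; Upper Recovery 673.58 → $675.
Totals: Bellamy Youth $460 + $680 = $1,140; Redwood Nutrition $460 + $965 = $1,425; South Transit $460 + $815 = $1,275; Winslow Advocacy $460 + $975 = $1,435; Upper Recovery $460 + $675 = $1,135.

Bellamy Youth: $1,140 | Redwood Nutrition: $1,425 | South Transit: $1,275 | Winslow Advocacy: $1,435 | Upper Recovery: $1,135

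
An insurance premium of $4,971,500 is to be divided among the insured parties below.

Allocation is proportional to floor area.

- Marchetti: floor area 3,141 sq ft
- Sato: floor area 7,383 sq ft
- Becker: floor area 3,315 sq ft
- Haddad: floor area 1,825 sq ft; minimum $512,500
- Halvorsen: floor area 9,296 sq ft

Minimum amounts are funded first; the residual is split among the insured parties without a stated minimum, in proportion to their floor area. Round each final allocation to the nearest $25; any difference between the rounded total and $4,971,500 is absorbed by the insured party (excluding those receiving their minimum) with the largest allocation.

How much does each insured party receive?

Marchetti: $605,400 | Sato: $1,422,975 | Becker: $638,925 | Haddad: $512,500 | Halvorsen: $1,791,700

Minimums first: Haddad $512,500. Remaining pool $4,459,000.
Remaining pool split over remaining floor area 23,135: Marchetti 605,390.92 → $605,400; Sato 1,422,986.69 → $1,422,975; Becker 638,927.38 → $638,925; Halvorsen 1,791,695.01 → $1,791,700.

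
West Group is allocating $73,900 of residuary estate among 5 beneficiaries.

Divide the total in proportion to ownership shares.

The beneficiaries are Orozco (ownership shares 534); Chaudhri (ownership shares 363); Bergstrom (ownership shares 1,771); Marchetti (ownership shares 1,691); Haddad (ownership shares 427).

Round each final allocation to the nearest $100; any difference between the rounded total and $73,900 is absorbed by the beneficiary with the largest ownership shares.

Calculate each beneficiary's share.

Ownership shares total: 4,786.
Raw shares: Orozco 534/4,786 × $73,900 = 8,245.42; Chaudhri 363/4,786 × $73,900 = 5,605.04; Bergstrom 1,771/4,786 × $73,900 = 27,345.78; Marchetti 1,691/4,786 × $73,900 = 26,110.51; Haddad 427/4,786 × $73,900 = 6,593.25.
At nearest $100: Orozco $8,200; Chaudhri $5,600; Bergstrom $27,300; Marchetti $26,100; Haddad $6,600. Sum = $73,800.
Difference $73,900 − $73,800 = +$100 applied to largest ownership shares (Bergstrom): Bergstrom becomes $27,400.

Orozco: $8,200 | Chaudhri: $5,600 | Bergstrom: $27,400 | Marchetti: $26,100 | Haddad: $6,600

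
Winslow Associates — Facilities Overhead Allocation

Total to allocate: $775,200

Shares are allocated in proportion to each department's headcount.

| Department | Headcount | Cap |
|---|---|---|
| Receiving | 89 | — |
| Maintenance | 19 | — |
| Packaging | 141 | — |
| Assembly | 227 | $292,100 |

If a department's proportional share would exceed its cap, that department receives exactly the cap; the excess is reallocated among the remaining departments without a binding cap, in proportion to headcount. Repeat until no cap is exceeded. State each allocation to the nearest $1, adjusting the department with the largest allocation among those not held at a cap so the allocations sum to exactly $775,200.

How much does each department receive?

Receiving: $172,674 | Maintenance: $36,863 | Packaging: $273,563 | Assembly: $292,100

Headcount total: 476.
Unconstrained shares: Receiving 144,942.86; Maintenance 30,942.86; Packaging 229,628.57; Assembly 369,685.71.
Held at cap: Assembly ($292,100); residual $483,100 reallocated over remaining headcount 249.
Shares after redistribution: Receiving 172,674.30 → $172,674; Maintenance 36,863.05 → $36,863; Packaging 273,562.65 → $273,563.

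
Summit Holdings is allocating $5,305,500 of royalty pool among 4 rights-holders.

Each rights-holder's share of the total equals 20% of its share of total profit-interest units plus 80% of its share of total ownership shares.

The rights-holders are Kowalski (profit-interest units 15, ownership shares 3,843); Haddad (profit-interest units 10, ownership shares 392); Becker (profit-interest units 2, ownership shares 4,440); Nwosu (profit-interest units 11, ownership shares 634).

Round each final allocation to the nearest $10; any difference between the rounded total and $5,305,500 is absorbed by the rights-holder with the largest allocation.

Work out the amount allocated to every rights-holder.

Profit-interest units total 38; ownership shares total 9,309.
Combined weights (20% profit-interest units + 80% ownership shares): Kowalski 0.4092; Haddad 0.0863; Becker 0.3921; Nwosu 0.1124.
Raw shares: Kowalski 2,171,055.20; Haddad 457,967.62; Becker 2,080,246.98; Nwosu 596,230.20.
At nearest $10: Kowalski $2,171,060; Haddad $457,970; Becker $2,080,250; Nwosu $596,230. Sum = $5,305,510.
Difference $5,305,500 − $5,305,510 = −$10 applied to largest allocation (Kowalski): Kowalski becomes $2,171,050.

Kowalski: $2,171,050; Haddad: $457,970; Becker: $2,080,250; Nwosu: $596,230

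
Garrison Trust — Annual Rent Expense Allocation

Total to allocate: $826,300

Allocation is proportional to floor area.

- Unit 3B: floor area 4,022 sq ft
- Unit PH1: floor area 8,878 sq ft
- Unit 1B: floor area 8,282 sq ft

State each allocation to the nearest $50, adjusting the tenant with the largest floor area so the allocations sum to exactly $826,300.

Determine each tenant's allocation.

Sum of floor area: 21,182.
Pro-rata amounts: Unit 3B 4,022/21,182 × $826,300 = 156,896.36; Unit PH1 8,878/21,182 × $826,300 = 346,326.66; Unit 1B 8,282/21,182 × $826,300 = 323,076.98.
After rounding ($50): Unit 3B $156,900; Unit PH1 $346,350; Unit 1B $323,100. Sum = $826,350.
Difference $826,300 − $826,350 = −$50 applied to largest floor area (Unit PH1): Unit PH1 becomes $346,300.

Unit 3B: $156,900 | Unit PH1: $346,300 | Unit 1B: $323,100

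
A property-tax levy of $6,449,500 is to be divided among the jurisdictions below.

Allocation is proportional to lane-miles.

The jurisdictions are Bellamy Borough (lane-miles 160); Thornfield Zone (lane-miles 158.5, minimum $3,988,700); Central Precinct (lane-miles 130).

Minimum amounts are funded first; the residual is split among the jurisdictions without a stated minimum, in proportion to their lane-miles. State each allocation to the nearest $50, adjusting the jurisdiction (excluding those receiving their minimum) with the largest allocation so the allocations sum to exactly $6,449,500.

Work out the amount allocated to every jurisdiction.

Bellamy Borough: $1,357,700 · Thornfield Zone: $3,988,700 · Central Precinct: $1,103,100

Minimums first: Thornfield Zone $3,988,700. Residual $2,460,800.
Residual split over remaining lane-miles 290: Bellamy Borough 1,357,682.76 → $1,357,700; Central Precinct 1,103,117.24 → $1,103,100.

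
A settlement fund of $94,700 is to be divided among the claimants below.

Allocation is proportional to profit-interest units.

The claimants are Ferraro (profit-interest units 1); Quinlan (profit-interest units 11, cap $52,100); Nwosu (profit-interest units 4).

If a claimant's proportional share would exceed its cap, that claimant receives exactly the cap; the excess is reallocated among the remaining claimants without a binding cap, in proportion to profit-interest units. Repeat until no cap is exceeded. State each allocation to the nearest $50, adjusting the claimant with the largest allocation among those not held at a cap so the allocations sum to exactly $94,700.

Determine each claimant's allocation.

Ferraro: $8,500 | Quinlan: $52,100 | Nwosu: $34,100

Combined profit-interest units = 16.
Proportional shares (ignoring caps): Ferraro 5,918.75; Quinlan 65,106.25; Nwosu 23,675.00.
Capped: Quinlan ($52,100); balance $42,600 reallocated over remaining profit-interest units 5.
Remaining shares: Ferraro 8,520.00 → $8,500; Nwosu 34,080.00 → $34,100.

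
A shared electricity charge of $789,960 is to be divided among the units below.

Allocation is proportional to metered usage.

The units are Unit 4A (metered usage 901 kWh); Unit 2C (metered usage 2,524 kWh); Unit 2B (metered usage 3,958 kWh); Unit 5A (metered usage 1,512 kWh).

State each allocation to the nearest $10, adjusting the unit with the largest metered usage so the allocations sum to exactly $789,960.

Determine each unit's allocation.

Unit 4A: $80,020 · Unit 2C: $224,160 · Unit 2B: $351,500 · Unit 5A: $134,280

Total metered usage = 901 + 2,524 + 3,958 + 1,512 = 8,895.
Proportional shares: Unit 4A 80,017.31; Unit 2C 224,155.04; Unit 2B 351,507.78; Unit 5A 134,279.88.
Rounded to nearest $10: Unit 4A $80,020; Unit 2C $224,160; Unit 2B $351,510; Unit 5A $134,280. Sum = $789,970.
Difference $789,960 − $789,970 = −$10 applied to largest metered usage (Unit 2B): Unit 2B becomes $351,500.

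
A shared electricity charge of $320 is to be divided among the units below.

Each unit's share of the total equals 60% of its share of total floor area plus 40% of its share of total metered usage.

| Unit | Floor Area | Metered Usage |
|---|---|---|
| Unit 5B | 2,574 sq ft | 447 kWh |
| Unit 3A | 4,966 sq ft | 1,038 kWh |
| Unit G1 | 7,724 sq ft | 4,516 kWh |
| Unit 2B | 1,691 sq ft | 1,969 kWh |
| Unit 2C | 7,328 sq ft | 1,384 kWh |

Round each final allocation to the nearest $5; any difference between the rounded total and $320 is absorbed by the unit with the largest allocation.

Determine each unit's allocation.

Floor area total 24,283; metered usage total 9,354.
Blended shares (60% floor area + 40% metered usage): Unit 5B 0.0827; Unit 3A 0.1671; Unit G1 0.3840; Unit 2B 0.1260; Unit 2C 0.2402.
Proportional shares: Unit 5B 26.47; Unit 3A 53.47; Unit G1 122.87; Unit 2B 40.31; Unit 2C 76.88.
At nearest $5: Unit 5B $25; Unit 3A $55; Unit G1 $125; Unit 2B $40; Unit 2C $75. Sum = $320.
Sum already equals the total — no adjustment.

Unit 5B: $25 | Unit 3A: $55 | Unit G1: $125 | Unit 2B: $40 | Unit 2C: $75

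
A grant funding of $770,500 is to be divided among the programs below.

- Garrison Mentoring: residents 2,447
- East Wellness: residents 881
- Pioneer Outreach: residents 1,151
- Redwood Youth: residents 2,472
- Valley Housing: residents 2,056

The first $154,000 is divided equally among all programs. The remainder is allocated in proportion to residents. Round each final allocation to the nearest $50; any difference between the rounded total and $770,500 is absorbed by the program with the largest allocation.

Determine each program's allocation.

First tranche $154,000 split equally: $30,800 each.
Remainder $616,500 by residents (total 9,007): Garrison Mentoring 167,489.23 → $167,500; East Wellness 60,301.60 → $60,300; Pioneer Outreach 78,782.22 → $78,800; Redwood Youth 169,200.40 → $169,200; Valley Housing 140,726.55 → $140,750.
Rounding difference −$50 on remainder applied to Redwood Youth.
Totals: Garrison Mentoring $30,800 + $167,500 = $198,300; East Wellness $30,800 + $60,300 = $91,100; Pioneer Outreach $30,800 + $78,800 = $109,600; Redwood Youth $30,800 + $169,150 = $199,950; Valley Housing $30,800 + $140,750 = $171,550.

Garrison Mentoring: $198,300; East Wellness: $91,100; Pioneer Outreach: $109,600; Redwood Youth: $199,950; Valley Housing: $171,550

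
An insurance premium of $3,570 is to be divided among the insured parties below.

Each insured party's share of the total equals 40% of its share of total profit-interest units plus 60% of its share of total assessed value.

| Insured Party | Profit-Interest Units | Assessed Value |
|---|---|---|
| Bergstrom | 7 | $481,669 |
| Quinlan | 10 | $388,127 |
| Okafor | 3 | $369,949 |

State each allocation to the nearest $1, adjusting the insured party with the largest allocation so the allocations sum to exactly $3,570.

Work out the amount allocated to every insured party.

Bergstrom: $1,332; Quinlan: $1,385; Okafor: $853

Totals — profit-interest units 20, assessed value 1,239,745.
Composite weights (40% profit-interest units + 60% assessed value): Bergstrom 0.3731; Quinlan 0.3878; Okafor 0.2390.
Unrounded shares: Bergstrom 1,332.02; Quinlan 1,384.60; Okafor 853.39.
After rounding ($1): Bergstrom $1,332; Quinlan $1,385; Okafor $853. Sum = $3,570.
No rounding difference to absorb.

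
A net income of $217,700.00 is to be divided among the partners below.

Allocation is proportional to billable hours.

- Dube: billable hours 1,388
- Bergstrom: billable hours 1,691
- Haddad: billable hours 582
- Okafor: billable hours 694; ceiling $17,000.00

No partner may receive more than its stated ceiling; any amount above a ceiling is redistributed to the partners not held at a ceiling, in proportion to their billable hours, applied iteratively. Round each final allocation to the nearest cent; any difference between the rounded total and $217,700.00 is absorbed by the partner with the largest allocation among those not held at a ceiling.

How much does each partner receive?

Combined billable hours = 4,355.
Unconstrained shares: Dube 69,384.0643; Bergstrom 84,530.5855; Haddad 29,093.3180; Okafor 34,692.0321.
Held at cap: Okafor ($17,000.00); remaining pool $200,700.00 reallocated over remaining billable hours 3,661.
Shares after redistribution: Dube 76,091.6689 → $76,091.67; Bergstrom 92,702.4583 → $92,702.46; Haddad 31,905.8727 → $31,905.87.

Dube: $76,091.67 | Bergstrom: $92,702.46 | Haddad: $31,905.87 | Okafor: $17,000.00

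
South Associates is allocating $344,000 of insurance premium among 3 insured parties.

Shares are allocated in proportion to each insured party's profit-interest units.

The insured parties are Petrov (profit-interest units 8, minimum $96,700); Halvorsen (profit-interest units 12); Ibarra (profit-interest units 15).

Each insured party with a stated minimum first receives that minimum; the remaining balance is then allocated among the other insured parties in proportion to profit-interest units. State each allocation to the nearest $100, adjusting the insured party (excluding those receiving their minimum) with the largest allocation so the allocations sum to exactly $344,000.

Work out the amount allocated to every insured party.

Fund the minimums — Petrov $96,700. Residual $247,300.
Residual split over remaining profit-interest units 27: Halvorsen 109,911.11 → $109,900; Ibarra 137,388.89 → $137,400.

Petrov: $96,700 | Halvorsen: $109,900 | Ibarra: $137,400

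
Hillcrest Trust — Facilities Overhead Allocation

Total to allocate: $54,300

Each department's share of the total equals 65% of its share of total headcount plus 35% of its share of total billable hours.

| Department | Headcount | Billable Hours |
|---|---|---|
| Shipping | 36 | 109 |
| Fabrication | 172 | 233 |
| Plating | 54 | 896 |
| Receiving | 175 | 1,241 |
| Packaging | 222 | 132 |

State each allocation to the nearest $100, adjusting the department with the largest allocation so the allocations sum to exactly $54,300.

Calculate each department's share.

Shipping: $2,700; Fabrication: $10,900; Plating: $9,400; Receiving: $18,400; Packaging: $12,900

Headcount total 659; billable hours total 2,611.
Combined weights (65% headcount + 35% billable hours): Shipping 0.0501; Fabrication 0.2009; Plating 0.1734; Receiving 0.3390; Packaging 0.2367.
Pro-rata amounts: Shipping 2,721.49; Fabrication 10,908.01; Plating 9,413.98; Receiving 18,405.74; Packaging 12,850.77.
At nearest $100: Shipping $2,700; Fabrication $10,900; Plating $9,400; Receiving $18,400; Packaging $12,900. Sum = $54,300.
Rounded total matches; no reconciliation needed.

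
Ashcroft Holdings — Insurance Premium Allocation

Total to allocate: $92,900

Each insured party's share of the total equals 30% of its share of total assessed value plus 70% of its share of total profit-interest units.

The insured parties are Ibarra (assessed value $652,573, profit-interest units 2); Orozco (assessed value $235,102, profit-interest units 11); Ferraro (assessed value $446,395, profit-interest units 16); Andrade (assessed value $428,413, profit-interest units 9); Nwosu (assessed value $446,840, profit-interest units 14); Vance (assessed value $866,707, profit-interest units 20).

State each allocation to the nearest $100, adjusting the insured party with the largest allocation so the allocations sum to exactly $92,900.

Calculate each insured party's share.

Ibarra: $7,700; Orozco: $12,100; Ferraro: $18,500; Andrade: $12,000; Nwosu: $16,700; Vance: $25,900

Assessed value total 3,076,030; profit-interest units total 72.
Combined weights (30% assessed value + 70% profit-interest units): Ibarra 0.0831; Orozco 0.1299; Ferraro 0.1991; Andrade 0.1293; Nwosu 0.1797; Vance 0.2790.
Pro-rata amounts: Ibarra 7,718.95; Orozco 12,065.25; Ferraro 18,495.62; Andrade 12,010.33; Nwosu 16,693.26; Vance 25,916.58.
Rounded to nearest $100: Ibarra $7,700; Orozco $12,100; Ferraro $18,500; Andrade $12,000; Nwosu $16,700; Vance $25,900. Sum = $92,900.
Rounded total matches; no reconciliation needed.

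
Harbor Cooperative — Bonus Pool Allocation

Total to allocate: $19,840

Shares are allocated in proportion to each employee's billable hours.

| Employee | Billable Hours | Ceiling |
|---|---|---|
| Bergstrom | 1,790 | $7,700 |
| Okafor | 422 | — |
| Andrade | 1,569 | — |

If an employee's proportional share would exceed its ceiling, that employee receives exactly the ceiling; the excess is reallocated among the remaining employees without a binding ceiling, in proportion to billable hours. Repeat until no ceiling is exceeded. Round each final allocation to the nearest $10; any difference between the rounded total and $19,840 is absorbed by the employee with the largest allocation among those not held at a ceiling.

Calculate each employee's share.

Bergstrom: $7,700 | Okafor: $2,570 | Andrade: $9,570

Sum of billable hours: 3,781.
Unconstrained shares: Bergstrom 9,392.65; Okafor 2,214.36; Andrade 8,233.00.
Capped: Bergstrom ($7,700); remaining pool $12,140 reallocated over remaining billable hours 1,991.
Remaining shares: Okafor 2,573.12 → $2,570; Andrade 9,566.88 → $9,570.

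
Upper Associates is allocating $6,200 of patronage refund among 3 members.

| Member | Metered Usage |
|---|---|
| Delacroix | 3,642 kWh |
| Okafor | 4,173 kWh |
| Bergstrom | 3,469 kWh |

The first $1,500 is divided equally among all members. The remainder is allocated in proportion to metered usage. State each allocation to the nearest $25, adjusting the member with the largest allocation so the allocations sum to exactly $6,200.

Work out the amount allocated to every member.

Equal tier: $1,500 ÷ 3 = $500 apiece.
Remainder $4,700 by metered usage (total 11,284): Delacroix 1,516.96 → $1,525; Okafor 1,738.13 → $1,750; Bergstrom 1,444.90 → $1,450.
Rounding difference −$25 on remainder applied to Okafor.
Totals: Delacroix $500 + $1,525 = $2,025; Okafor $500 + $1,725 = $2,225; Bergstrom $500 + $1,450 = $1,950.

Delacroix: $2,025 · Okafor: $2,225 · Bergstrom: $1,950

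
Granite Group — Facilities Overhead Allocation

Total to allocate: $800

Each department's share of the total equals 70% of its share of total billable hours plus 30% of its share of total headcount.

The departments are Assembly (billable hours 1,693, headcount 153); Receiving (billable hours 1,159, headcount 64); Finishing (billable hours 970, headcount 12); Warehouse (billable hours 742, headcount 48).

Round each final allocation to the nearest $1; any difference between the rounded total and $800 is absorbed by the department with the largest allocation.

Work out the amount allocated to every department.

Assembly: $340 · Receiving: $198 · Finishing: $129 · Warehouse: $133

Totals — billable hours 4,564, headcount 277.
Composite weights (70% billable hours + 30% headcount): Assembly 0.4254; Receiving 0.2471; Finishing 0.1618; Warehouse 0.1658.
Raw shares: Assembly 340.29; Receiving 197.66; Finishing 129.42; Warehouse 132.63.
Rounded to nearest $1: Assembly $340; Receiving $198; Finishing $129; Warehouse $133. Sum = $800.
No rounding difference to absorb.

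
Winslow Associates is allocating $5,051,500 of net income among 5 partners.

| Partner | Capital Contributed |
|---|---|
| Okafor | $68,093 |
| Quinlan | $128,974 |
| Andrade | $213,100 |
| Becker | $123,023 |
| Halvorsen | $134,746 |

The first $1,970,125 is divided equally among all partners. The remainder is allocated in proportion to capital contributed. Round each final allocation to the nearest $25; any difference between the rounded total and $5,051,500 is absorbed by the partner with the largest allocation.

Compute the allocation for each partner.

First tranche $1,970,125 split equally: $394,025 each.
Remainder $3,081,375 by capital contributed (total 667,936): Okafor 314,131.99 → $314,125; Quinlan 594,993.02 → $595,000; Andrade 983,089.72 → $983,100; Becker 567,539.40 → $567,550; Halvorsen 621,620.87 → $621,625.
Rounding difference −$25 on remainder applied to Andrade.
Totals: Okafor $394,025 + $314,125 = $708,150; Quinlan $394,025 + $595,000 = $989,025; Andrade $394,025 + $983,075 = $1,377,100; Becker $394,025 + $567,550 = $961,575; Halvorsen $394,025 + $621,625 = $1,015,650.

Okafor: $708,150 · Quinlan: $989,025 · Andrade: $1,377,100 · Becker: $961,575 · Halvorsen: $1,015,650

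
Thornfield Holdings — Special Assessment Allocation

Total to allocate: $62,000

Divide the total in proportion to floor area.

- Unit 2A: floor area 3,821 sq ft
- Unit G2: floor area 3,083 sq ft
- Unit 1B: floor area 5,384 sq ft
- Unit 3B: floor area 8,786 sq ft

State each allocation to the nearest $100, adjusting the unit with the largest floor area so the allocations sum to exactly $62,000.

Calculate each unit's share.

Combined floor area = 21,074.
Proportional shares: Unit 2A 3,821/21,074 × $62,000 = 11,241.43; Unit G2 3,083/21,074 × $62,000 = 9,070.23; Unit 1B 5,384/21,074 × $62,000 = 15,839.80; Unit 3B 8,786/21,074 × $62,000 = 25,848.53.
At nearest $100: Unit 2A $11,200; Unit G2 $9,100; Unit 1B $15,800; Unit 3B $25,800. Sum = $61,900.
Difference $62,000 − $61,900 = +$100 applied to largest floor area (Unit 3B): Unit 3B becomes $25,900.

Unit 2A: $11,200 | Unit G2: $9,100 | Unit 1B: $15,800 | Unit 3B: $25,900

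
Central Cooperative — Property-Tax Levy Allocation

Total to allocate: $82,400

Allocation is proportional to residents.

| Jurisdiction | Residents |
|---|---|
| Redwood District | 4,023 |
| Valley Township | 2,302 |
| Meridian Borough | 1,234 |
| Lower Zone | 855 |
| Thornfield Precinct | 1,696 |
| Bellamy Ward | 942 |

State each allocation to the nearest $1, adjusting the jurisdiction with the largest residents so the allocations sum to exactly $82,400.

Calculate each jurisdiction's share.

Redwood District: $29,994 | Valley Township: $17,163 | Meridian Borough: $9,200 | Lower Zone: $6,375 | Thornfield Precinct: $12,645 | Bellamy Ward: $7,023

Sum of residents: 4,023 + 2,302 + 1,234 + 855 + 1,696 + 942 = 11,052.
Proportional shares: Redwood District 29,994.14; Valley Township 17,162.94; Meridian Borough 9,200.29; Lower Zone 6,374.59; Thornfield Precinct 12,644.81; Bellamy Ward 7,023.24.
At nearest $1: Redwood District $29,994; Valley Township $17,163; Meridian Borough $9,200; Lower Zone $6,375; Thornfield Precinct $12,645; Bellamy Ward $7,023. Sum = $82,400.
Rounded total matches; no reconciliation needed.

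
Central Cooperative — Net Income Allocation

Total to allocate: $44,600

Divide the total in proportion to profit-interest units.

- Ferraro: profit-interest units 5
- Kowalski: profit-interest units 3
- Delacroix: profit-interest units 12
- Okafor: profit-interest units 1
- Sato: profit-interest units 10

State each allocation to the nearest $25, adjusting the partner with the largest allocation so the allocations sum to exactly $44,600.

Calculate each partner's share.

Ferraro: $7,200 · Kowalski: $4,325 · Delacroix: $17,250 · Okafor: $1,450 · Sato: $14,375

Sum of profit-interest units: 31.
Raw shares: Ferraro 5/31 × $44,600 = 7,193.55; Kowalski 3/31 × $44,600 = 4,316.13; Delacroix 12/31 × $44,600 = 17,264.52; Okafor 1/31 × $44,600 = 1,438.71; Sato 10/31 × $44,600 = 14,387.10.
At nearest $25: Ferraro $7,200; Kowalski $4,325; Delacroix $17,275; Okafor $1,450; Sato $14,375. Sum = $44,625.
Difference $44,600 − $44,625 = −$25 applied to largest allocation (Delacroix): Delacroix becomes $17,250.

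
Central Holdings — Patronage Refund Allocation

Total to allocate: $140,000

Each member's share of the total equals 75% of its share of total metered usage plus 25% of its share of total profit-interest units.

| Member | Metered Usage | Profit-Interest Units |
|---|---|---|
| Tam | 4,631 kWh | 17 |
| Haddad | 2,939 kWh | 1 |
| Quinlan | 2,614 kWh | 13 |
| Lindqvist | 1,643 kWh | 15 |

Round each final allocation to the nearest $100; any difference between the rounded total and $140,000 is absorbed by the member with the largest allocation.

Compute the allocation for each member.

Tam: $54,000 · Haddad: $26,900 · Quinlan: $33,100 · Lindqvist: $26,000

Metered usage total 11,827; profit-interest units total 46.
Blended shares (75% metered usage + 25% profit-interest units): Tam 0.3861; Haddad 0.1918; Quinlan 0.2364; Lindqvist 0.1857.
Proportional shares: Tam 54,048.76; Haddad 26,853.29; Quinlan 33,098.37; Lindqvist 25,999.58.
Rounded to nearest $100: Tam $54,000; Haddad $26,900; Quinlan $33,100; Lindqvist $26,000. Sum = $140,000.
Sum already equals the total — no adjustment.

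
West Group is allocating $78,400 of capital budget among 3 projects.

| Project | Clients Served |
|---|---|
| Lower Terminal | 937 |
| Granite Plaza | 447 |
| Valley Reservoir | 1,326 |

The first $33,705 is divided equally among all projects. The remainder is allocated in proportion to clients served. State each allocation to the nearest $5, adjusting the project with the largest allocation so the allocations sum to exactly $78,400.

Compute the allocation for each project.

$33,705 shared equally gives $11,235 per project.
Remainder $44,695 by clients served (total 2,710): Lower Terminal 15,453.58 → $15,455; Granite Plaza 7,372.20 → $7,370; Valley Reservoir 21,869.21 → $21,870.
Totals: Lower Terminal $11,235 + $15,455 = $26,690; Granite Plaza $11,235 + $7,370 = $18,605; Valley Reservoir $11,235 + $21,870 = $33,105.

Lower Terminal: $26,690; Granite Plaza: $18,605; Valley Reservoir: $33,105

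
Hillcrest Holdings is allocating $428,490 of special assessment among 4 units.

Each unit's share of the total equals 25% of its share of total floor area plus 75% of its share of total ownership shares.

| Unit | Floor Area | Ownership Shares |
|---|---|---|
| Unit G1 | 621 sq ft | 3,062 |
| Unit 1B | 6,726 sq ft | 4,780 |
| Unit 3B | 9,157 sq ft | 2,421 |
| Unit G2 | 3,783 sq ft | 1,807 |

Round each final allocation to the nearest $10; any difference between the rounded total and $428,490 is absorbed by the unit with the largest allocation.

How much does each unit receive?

Unit G1: $84,810 | Unit 1B: $162,780 | Unit 3B: $112,810 | Unit G2: $68,090

Floor area total 20,287; ownership shares total 12,070.
Combined weights (25% floor area + 75% ownership shares): Unit G1 0.1979; Unit 1B 0.3799; Unit 3B 0.2633; Unit G2 0.1589.
Unrounded shares: Unit G1 84,805.80; Unit 1B 162,784.63; Unit 3B 112,812.06; Unit G2 68,087.51.
Rounded to nearest $10: Unit G1 $84,810; Unit 1B $162,780; Unit 3B $112,810; Unit G2 $68,090. Sum = $428,490.
Sum already equals the total — no adjustment.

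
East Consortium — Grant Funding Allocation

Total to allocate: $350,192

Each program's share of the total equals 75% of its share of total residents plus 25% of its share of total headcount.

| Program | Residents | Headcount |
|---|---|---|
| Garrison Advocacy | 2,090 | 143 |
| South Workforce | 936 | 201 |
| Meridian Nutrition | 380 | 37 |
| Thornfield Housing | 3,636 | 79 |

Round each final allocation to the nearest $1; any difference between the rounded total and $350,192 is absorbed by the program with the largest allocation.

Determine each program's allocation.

Residents total 7,042; headcount total 460.
Combined weights (75% residents + 25% headcount): Garrison Advocacy 0.3003; South Workforce 0.2089; Meridian Nutrition 0.0606; Thornfield Housing 0.4302.
Proportional shares: Garrison Advocacy 105,166.30; South Workforce 73,164.47; Meridian Nutrition 21,214.68; Thornfield Housing 150,646.55.
After rounding ($1): Garrison Advocacy $105,166; South Workforce $73,164; Meridian Nutrition $21,215; Thornfield Housing $150,647. Sum = $350,192.
Rounded total matches; no reconciliation needed.

Garrison Advocacy: $105,166 · South Workforce: $73,164 · Meridian Nutrition: $21,215 · Thornfield Housing: $150,647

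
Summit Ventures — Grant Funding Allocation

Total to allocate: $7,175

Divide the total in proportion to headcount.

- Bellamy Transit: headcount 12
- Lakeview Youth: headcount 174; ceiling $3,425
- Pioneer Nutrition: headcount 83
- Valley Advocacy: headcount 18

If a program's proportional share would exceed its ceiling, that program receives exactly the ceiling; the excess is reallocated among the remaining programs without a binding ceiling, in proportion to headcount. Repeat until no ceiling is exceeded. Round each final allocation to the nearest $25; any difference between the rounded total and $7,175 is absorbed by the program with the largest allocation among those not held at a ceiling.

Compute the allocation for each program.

Combined headcount = 287.
Unconstrained shares: Bellamy Transit 300.00; Lakeview Youth 4,350.00; Pioneer Nutrition 2,075.00; Valley Advocacy 450.00.
Held at cap: Lakeview Youth ($3,425); balance $3,750 reallocated over remaining headcount 113.
Redistributed shares: Bellamy Transit 398.23 → $400; Pioneer Nutrition 2,754.42 → $2,750; Valley Advocacy 597.35 → $600.

Bellamy Transit: $400; Lakeview Youth: $3,425; Pioneer Nutrition: $2,750; Valley Advocacy: $600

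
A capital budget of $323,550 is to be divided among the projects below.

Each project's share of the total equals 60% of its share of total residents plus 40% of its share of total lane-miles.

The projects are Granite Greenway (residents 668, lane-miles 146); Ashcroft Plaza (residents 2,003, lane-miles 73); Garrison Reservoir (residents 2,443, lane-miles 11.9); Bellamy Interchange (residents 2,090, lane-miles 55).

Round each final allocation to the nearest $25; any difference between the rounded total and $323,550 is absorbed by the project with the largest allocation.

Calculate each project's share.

Residents total 7,204; lane-miles total 285.9.
Combined weights (60% residents + 40% lane-miles): Granite Greenway 0.2599; Ashcroft Plaza 0.2690; Garrison Reservoir 0.2201; Bellamy Interchange 0.2510.
Proportional shares: Granite Greenway 84,091.61; Ashcroft Plaza 87,021.23; Garrison Reservoir 71,219.66; Bellamy Interchange 81,217.50.
At nearest $25: Granite Greenway $84,100; Ashcroft Plaza $87,025; Garrison Reservoir $71,225; Bellamy Interchange $81,225. Sum = $323,575.
Difference $323,550 − $323,575 = −$25 applied to largest allocation (Ashcroft Plaza): Ashcroft Plaza becomes $87,000.

Granite Greenway: $84,100 · Ashcroft Plaza: $87,000 · Garrison Reservoir: $71,225 · Bellamy Interchange: $81,225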